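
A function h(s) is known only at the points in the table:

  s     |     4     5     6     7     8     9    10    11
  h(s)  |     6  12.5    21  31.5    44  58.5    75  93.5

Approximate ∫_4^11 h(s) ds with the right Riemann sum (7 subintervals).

336

Δs = 1.
Sum = 1·[12.5 + 21 + 31.5 + 44 + 58.5 + 75 + 93.5] = 336.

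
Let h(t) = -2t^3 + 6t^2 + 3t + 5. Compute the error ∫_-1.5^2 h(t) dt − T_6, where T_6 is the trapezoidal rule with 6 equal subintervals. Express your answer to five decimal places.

Exact integral: ∫_-1.5^2 h(t) dt = 37.40625.
T_6 ≈ 38.2994792.
Error ≈ 37.40625 − 38.2994792 ≈ -0.89323.

-0.89323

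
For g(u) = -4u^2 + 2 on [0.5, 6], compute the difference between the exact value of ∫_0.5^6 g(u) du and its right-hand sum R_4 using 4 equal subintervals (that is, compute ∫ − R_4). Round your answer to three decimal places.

105.245

Exact integral: ∫_0.5^6 g(u) du ≈ -276.83333.
R_4 = -382.078125.
Error ≈ -276.83333 − (-382.078125) ≈ 105.245.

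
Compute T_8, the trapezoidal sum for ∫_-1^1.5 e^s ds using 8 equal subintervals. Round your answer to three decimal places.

Δs = (1.5 − (-1))/8 = 0.3125.
f(-1) ≈ 0.368, f(-0.6875) ≈ 0.503, f(-0.375) ≈ 0.687, f(-0.0625) ≈ 0.939, f(0.25) ≈ 1.284, f(0.5625) ≈ 1.755, f(0.875) ≈ 2.399, f(1.1875) ≈ 3.279, f(1.5) ≈ 4.482.
T_8 = (Δs/2)·[f(s_0) + 2f(s_1) + ... + 2f(s_{7}) + f(s_8)].
Sum ≈ 4.147.

4.147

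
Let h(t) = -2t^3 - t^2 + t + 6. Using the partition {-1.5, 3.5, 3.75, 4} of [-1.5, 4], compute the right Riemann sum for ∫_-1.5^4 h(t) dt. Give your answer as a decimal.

Subinterval widths: 5, 0.25, 0.25.
Right endpoints: 3.5, 3.75, 4.
h(3.5) = -88.5, h(3.75) = -109.78125, h(4) = -134.
Sum = Σ Δt_i · h(t_i).
Sum = -503.4453125.

-503.4453125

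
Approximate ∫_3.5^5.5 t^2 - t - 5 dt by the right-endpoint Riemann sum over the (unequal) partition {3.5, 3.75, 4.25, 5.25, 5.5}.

Subinterval widths: 0.25, 0.5, 1, 0.25.
Right endpoints: 3.75, 4.25, 5.25, 5.5.
f(3.75) = 5.3125, f(4.25) = 8.8125, f(5.25) = 17.3125, f(5.5) = 19.75.
Sum = Σ Δt_i · f(t_i).
Sum = 27.984375.

27.984375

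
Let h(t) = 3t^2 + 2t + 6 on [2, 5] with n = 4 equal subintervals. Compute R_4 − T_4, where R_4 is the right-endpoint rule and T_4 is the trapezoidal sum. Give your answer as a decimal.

25.875

R_4 = 182.71875.
T_4 = 156.84375.
R_4 − T_4 = 25.875.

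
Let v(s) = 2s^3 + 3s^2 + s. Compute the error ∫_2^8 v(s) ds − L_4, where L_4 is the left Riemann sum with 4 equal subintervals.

Exact integral: ∫_2^8 v(s) ds = 2574.
L_4 = 1752.75.
Error = 2574 − 1752.75 = 821.25.

821.25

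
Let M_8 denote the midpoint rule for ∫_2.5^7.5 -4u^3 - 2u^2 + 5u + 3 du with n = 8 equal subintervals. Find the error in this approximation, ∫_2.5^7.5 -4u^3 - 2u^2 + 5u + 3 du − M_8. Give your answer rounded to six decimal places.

-10.091146

Exact integral: ∫_2.5^7.5 f(u) du ≈ -3255.83333333.
M_8 = -3245.7421875.
Error ≈ -3255.83333333 − (-3245.7421875) ≈ -10.091146.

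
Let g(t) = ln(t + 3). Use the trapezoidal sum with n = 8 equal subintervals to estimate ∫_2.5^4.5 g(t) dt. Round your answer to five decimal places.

Δt = (4.5 − 2.5)/8 = 0.25.
g(2.5) ≈ 1.70475, g(2.75) ≈ 1.74920, g(3) ≈ 1.79176, g(3.25) ≈ 1.83258, g(3.5) ≈ 1.87180, g(3.75) ≈ 1.90954, g(4) ≈ 1.94591, g(4.25) ≈ 1.98100, g(4.5) ≈ 2.01490.
T_8 = (Δt/2)·[g(t_0) + 2g(t_1) + ... + 2g(t_{7}) + g(t_8)].
Sum ≈ 3.73541.

3.73541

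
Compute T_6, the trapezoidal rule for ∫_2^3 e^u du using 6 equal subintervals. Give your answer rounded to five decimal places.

12.72586

Δu = (3 − 2)/6 = 1/6.
f(2) ≈ 7.38906, f(13/6) ≈ 8.72914, f(7/3) ≈ 10.31226, f(2.5) ≈ 12.18249, f(8/3) ≈ 14.39192, f(17/6) ≈ 17.00204, f(3) ≈ 20.08554.
T_6 = (Δu/2)·[f(u_0) + 2f(u_1) + ... + 2f(u_{5}) + f(u_6)].
Sum ≈ 12.72586.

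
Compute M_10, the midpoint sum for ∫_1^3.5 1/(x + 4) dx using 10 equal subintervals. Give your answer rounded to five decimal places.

Δx = (3.5 − 1)/10 = 0.25.
Midpoints: 1.125, 1.375, 1.625, 1.875, 2.125, 2.375, 2.625, 2.875, 3.125, 3.375.
f(1.125) = 8/41, f(1.375) = 8/43, f(1.625) = 8/45, f(1.875) = 8/47, f(2.125) = 8/49, f(2.375) = 8/51, f(2.625) = 8/53, f(2.875) = 8/55, f(3.125) = 8/57, f(3.375) = 8/59.
Sum = Δx · [f(1.125) + f(1.375) + f(1.625) + ...].
Sum ≈ 0.40541.

0.40541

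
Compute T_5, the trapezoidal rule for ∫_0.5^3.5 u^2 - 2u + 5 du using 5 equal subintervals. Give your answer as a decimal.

17.43

Δu = (3.5 − 0.5)/5 = 0.6.
f(0.5) = 4.25, f(1.1) = 4.01, f(1.7) = 4.49, f(2.3) = 5.69, f(2.9) = 7.61, f(3.5) = 10.25.
T_5 = (Δu/2)·[f(u_0) + 2f(u_1) + ... + 2f(u_{4}) + f(u_5)].
Sum = 17.43.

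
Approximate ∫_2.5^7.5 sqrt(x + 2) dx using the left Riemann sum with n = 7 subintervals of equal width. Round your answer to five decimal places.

Δx = (7.5 − 2.5)/7 = 5/7.
Left endpoints: 2.5, 45/14, 55/14, 65/14, 75/14, 85/14, 95/14.
f(2.5) ≈ 2.12132, f(45/14) ≈ 2.28348, f(55/14) ≈ 2.43487, f(65/14) ≈ 2.57737, f(75/14) ≈ 2.71241, f(85/14) ≈ 2.84103, f(95/14) ≈ 2.96407.
Sum = Δx · [f(2.5) + f(45/14) + f(55/14) + ...].
Sum ≈ 12.81039.

12.81039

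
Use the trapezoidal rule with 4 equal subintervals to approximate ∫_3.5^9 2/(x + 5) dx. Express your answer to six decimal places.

Δx = (9 − 3.5)/4 = 1.375.
f(3.5) = 4/17, f(4.875) = 16/79, f(6.25) = 8/45, f(7.625) = 16/101, f(9) = 1/7.
T_4 = (Δx/2)·[f(x_0) + 2f(x_1) + 2f(x_2) + 2f(x_3) + f(x_4)].
Sum ≈ 1.000726.

1.000726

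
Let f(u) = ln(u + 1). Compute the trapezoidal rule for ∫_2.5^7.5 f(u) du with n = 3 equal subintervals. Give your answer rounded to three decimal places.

8.767

Δu = (7.5 − 2.5)/3 = 5/3.
f(2.5) ≈ 1.253, f(25/6) ≈ 1.642, f(35/6) ≈ 1.922, f(7.5) ≈ 2.140.
T_3 = (Δu/2)·[f(u_0) + 2f(u_1) + 2f(u_2) + f(u_3)].
Sum ≈ 8.767.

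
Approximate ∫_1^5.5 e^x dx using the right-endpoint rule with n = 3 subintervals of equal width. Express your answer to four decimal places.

467.2089

Δx = (5.5 − 1)/3 = 1.5.
Right endpoints: 2.5, 4, 5.5.
f(2.5) ≈ 12.1825, f(4) ≈ 54.5982, f(5.5) ≈ 244.6919.
Sum = Δx · [f(2.5) + f(4) + f(5.5)].
Sum ≈ 467.2089.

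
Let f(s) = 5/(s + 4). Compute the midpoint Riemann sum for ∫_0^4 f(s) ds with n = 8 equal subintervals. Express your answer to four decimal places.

3.4633

Δs = (4 − 0)/8 = 0.5.
Midpoints: 0.25, 0.75, 1.25, 1.75, 2.25, 2.75, 3.25, 3.75.
f(0.25) = 20/17, f(0.75) = 20/19, f(1.25) = 20/21, f(1.75) = 20/23, f(2.25) = 0.8, f(2.75) = 20/27, f(3.25) = 20/29, f(3.75) = 20/31.
Sum = Δs · [f(0.25) + f(0.75) + f(1.25) + ...].
Sum ≈ 3.4633.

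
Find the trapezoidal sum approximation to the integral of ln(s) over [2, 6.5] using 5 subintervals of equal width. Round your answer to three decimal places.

Δs = (6.5 − 2)/5 = 0.9.
f(2) ≈ 0.693, f(2.9) ≈ 1.065, f(3.8) ≈ 1.335, f(4.7) ≈ 1.548, f(5.6) ≈ 1.723, f(6.5) ≈ 1.872.
T_5 = (Δs/2)·[f(s_0) + 2f(s_1) + ... + 2f(s_{4}) + f(s_5)].
Sum ≈ 6.257.

6.257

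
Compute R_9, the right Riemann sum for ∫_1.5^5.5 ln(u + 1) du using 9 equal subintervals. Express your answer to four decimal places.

Δu = (5.5 − 1.5)/9 = 4/9.
Right endpoints: 35/18, 43/18, 17/6, 59/18, 67/18, 25/6, 83/18, 91/18, 5.5.
f(35/18) ≈ 1.0799, f(43/18) ≈ 1.2205, f(17/6) ≈ 1.3437, f(59/18) ≈ 1.4534, f(67/18) ≈ 1.5523, f(25/6) ≈ 1.6422, f(83/18) ≈ 1.7247, f(91/18) ≈ 1.8010, f(5.5) ≈ 1.8718.
Sum = Δu · [f(35/18) + f(43/18) + f(17/6) + ...].
Sum ≈ 6.0843.

6.0843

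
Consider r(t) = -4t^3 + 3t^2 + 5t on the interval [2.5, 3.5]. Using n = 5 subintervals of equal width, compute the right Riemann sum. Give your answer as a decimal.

Δt = (3.5 − 2.5)/5 = 0.2.
Right endpoints: 2.7, 2.9, 3.1, 3.3, 3.5.
r(2.7) = -43.362, r(2.9) = -57.826, r(3.1) = -74.834, r(3.3) = -94.578, r(3.5) = -117.25.
Sum = Δt · [r(2.7) + r(2.9) + r(3.1) + r(3.3) + r(3.5)].
Sum = -77.57.

-77.57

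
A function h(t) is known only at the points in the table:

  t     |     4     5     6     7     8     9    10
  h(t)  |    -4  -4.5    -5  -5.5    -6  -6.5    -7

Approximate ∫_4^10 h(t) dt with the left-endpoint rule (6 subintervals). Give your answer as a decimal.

Δt = 1.
Sum = 1·[(-4) + (-4.5) + (-5) + (-5.5) + (-6) + (-6.5)] = -31.5.

-31.5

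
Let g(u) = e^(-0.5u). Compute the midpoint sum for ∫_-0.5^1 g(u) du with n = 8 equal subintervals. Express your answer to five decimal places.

1.35449

Δu = (1 − (-0.5))/8 = 0.1875.
Midpoints: -0.40625, -0.21875, -0.03125, 0.15625, 0.34375, 0.53125, 0.71875, 0.90625.
g(-0.40625) ≈ 1.22523, g(-0.21875) ≈ 1.11558, g(-0.03125) ≈ 1.01575, g(0.15625) ≈ 0.92485, g(0.34375) ≈ 0.84208, g(0.53125) ≈ 0.76673, g(0.71875) ≈ 0.69811, g(0.90625) ≈ 0.63564.
Sum = Δu · [g(-0.40625) + g(-0.21875) + g(-0.03125) + ...].
Sum ≈ 1.35449.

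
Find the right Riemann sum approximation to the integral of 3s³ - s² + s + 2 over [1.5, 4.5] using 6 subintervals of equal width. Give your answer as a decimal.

Δs = (4.5 − 1.5)/6 = 0.5.
Right endpoints: 2, 2.5, 3, 3.5, 4, 4.5.
f(2) = 24, f(2.5) = 45.125, f(3) = 77, f(3.5) = 121.875, f(4) = 182, f(4.5) = 259.625.
Sum = Δs · [f(2) + f(2.5) + f(3) + ...].
Sum = 354.8125.

354.8125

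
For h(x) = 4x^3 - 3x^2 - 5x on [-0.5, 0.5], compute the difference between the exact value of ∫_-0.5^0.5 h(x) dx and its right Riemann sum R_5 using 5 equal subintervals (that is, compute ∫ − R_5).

0.42

Exact integral: ∫_-0.5^0.5 h(x) dx = -0.25.
R_5 = -0.67.
Error = -0.25 − (-0.67) = 0.42.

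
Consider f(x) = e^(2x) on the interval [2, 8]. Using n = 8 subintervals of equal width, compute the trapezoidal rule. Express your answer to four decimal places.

Δx = (8 − 2)/8 = 0.75.
f(2) ≈ 54.5982, f(2.75) ≈ 244.6919, f(3.5) ≈ 1096.6332, f(4.25) ≈ 4914.7688, f(5) ≈ 22026.4658, f(5.75) ≈ 98715.7710, f(6.5) ≈ 442413.3920, f(7.25) ≈ 1982759.2635, f(8) ≈ 8886110.5205.
T_8 = (Δx/2)·[f(x_0) + 2f(x_1) + ... + 2f(x_{7}) + f(x_8)].
Sum ≈ 5246440.1592.

5246440.1592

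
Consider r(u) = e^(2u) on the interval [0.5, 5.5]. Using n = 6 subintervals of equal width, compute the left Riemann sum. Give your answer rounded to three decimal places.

11617.876

Δu = (5.5 − 0.5)/6 = 5/6.
Left endpoints: 0.5, 4/3, 13/6, 3, 23/6, 14/3.
r(0.5) ≈ 2.718, r(4/3) ≈ 14.392, r(13/6) ≈ 76.198, r(3) ≈ 403.429, r(23/6) ≈ 2135.950, r(14/3) ≈ 11308.765.
Sum = Δu · [r(0.5) + r(4/3) + r(13/6) + ...].
Sum ≈ 11617.876.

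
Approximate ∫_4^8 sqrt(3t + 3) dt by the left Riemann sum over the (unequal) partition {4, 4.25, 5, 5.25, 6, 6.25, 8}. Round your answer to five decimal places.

Subinterval widths: 0.25, 0.75, 0.25, 0.75, 0.25, 1.75.
Left endpoints: 4, 4.25, 5, 5.25, 6, 6.25.
f(4) ≈ 3.87298, f(4.25) ≈ 3.96863, f(5) ≈ 4.24264, f(5.25) ≈ 4.33013, f(6) ≈ 4.58258, f(6.25) ≈ 4.66369.
Sum = Σ Δt_i · f(t_i).
Sum ≈ 17.56007.

17.56007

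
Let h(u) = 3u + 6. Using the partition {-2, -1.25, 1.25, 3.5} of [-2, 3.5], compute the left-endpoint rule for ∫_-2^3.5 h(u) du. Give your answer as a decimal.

Subinterval widths: 0.75, 2.5, 2.25.
Left endpoints: -2, -1.25, 1.25.
h(-2) = 0, h(-1.25) = 2.25, h(1.25) = 9.75.
Sum = Σ Δu_i · h(u_i).
Sum = 27.5625.

27.5625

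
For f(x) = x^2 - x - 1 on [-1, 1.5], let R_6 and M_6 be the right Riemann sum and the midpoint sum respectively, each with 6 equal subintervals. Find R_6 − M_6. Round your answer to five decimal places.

-0.15191

R_6 ≈ -1.8547454.
M_6 ≈ -1.7028356.
R_6 − M_6 ≈ -0.15191.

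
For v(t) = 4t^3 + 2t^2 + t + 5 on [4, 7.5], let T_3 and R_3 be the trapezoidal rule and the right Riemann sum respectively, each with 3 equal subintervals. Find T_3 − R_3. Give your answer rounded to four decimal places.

-884.0417

T_3 ≈ 3240.643519.
R_3 ≈ 4124.685185.
T_3 − R_3 ≈ -884.0417.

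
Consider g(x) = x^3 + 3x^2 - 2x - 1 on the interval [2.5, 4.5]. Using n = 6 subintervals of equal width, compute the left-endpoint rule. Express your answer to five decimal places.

133.83333

Δx = (4.5 − 2.5)/6 = 1/3.
Left endpoints: 2.5, 17/6, 19/6, 3.5, 23/6, 25/6.
g(2.5) = 28.375, g(17/6) = 8675/216, g(19/6) = 11773/216, g(3.5) = 71.625, g(23/6) = 19817/216, g(25/6) = 24859/216.
Sum = Δx · [g(2.5) + g(17/6) + g(19/6) + ...].
Sum ≈ 133.83333.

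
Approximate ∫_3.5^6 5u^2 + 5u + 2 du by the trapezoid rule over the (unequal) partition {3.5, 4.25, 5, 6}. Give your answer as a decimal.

Subinterval widths: 0.75, 0.75, 1.
f(3.5) = 80.75, f(4.25) = 113.5625, f(5) = 152, f(6) = 212.
On each subinterval the trapezoid contributes (Δu_i/2)·[f(u_{i-1}) + f(u_i)].
Sum = 354.453125.

354.453125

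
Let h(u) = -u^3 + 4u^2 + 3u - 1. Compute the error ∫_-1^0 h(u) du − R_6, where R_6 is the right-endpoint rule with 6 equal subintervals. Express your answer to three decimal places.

Exact integral: ∫_-1^0 h(u) du ≈ -0.91667.
R_6 ≈ -1.05787.
Error ≈ -0.91667 − (-1.05787) ≈ 0.141.

0.141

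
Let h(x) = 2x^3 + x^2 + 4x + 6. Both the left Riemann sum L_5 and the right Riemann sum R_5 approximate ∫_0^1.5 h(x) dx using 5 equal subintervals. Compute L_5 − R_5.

L_5 = 15.03.
R_5 = 19.53.
L_5 − R_5 = -4.5.

-4.5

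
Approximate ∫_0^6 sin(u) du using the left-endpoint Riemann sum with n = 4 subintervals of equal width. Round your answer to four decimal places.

0.2416

Δu = (6 − 0)/4 = 1.5.
Left endpoints: 0, 1.5, 3, 4.5.
f(0) ≈ 0.0000, f(1.5) ≈ 0.9975, f(3) ≈ 0.1411, f(4.5) ≈ -0.9775.
Sum = Δu · [f(0) + f(1.5) + f(3) + f(4.5)].
Sum ≈ 0.2416.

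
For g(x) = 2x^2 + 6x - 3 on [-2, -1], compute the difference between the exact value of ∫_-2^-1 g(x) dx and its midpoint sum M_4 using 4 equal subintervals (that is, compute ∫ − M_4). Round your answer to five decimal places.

Exact integral: ∫_-2^-1 g(x) dx ≈ -7.3333333.
M_4 = -7.34375.
Error ≈ -7.3333333 − (-7.34375) ≈ 0.01042.

0.01042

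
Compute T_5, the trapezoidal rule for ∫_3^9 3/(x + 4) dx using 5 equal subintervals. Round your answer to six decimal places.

1.862315

Δx = (9 − 3)/5 = 1.2.
f(3) = 3/7, f(4.2) = 15/41, f(5.4) = 15/47, f(6.6) = 15/53, f(7.8) = 15/59, f(9) = 3/13.
T_5 = (Δx/2)·[f(x_0) + 2f(x_1) + ... + 2f(x_{4}) + f(x_5)].
Sum ≈ 1.862315.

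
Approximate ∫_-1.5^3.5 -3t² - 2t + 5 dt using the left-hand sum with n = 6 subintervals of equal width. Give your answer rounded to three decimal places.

Δt = (3.5 − (-1.5))/6 = 5/6.
Left endpoints: -1.5, -2/3, 1/6, 1, 11/6, 8/3.
f(-1.5) = 1.25, f(-2/3) = 5, f(1/6) = 55/12, f(1) = 0, f(11/6) = -8.75, f(8/3) = -65/3.
Sum = Δt · [f(-1.5) + f(-2/3) + f(1/6) + ...].
Sum ≈ -16.319.

-16.319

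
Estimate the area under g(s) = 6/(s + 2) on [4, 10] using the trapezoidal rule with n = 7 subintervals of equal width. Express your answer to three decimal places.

4.167

Δs = (10 − 4)/7 = 6/7.
g(4) = 1, g(34/7) = 0.875, g(40/7) = 7/9, g(46/7) = 0.7, g(52/7) = 7/11, g(58/7) = 7/12, g(64/7) = 7/13, g(10) = 0.5.
T_7 = (Δs/2)·[g(s_0) + 2g(s_1) + ... + 2g(s_{6}) + g(s_7)].
Sum ≈ 4.167.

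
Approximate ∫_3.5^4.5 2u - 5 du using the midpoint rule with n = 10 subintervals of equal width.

Δu = (4.5 − 3.5)/10 = 0.1.
Midpoints: 3.55, 3.65, 3.75, 3.85, 3.95, 4.05, 4.15, 4.25, 4.35, 4.45.
f(3.55) = 2.1, f(3.65) = 2.3, f(3.75) = 2.5, f(3.85) = 2.7, f(3.95) = 2.9, f(4.05) = 3.1, f(4.15) = 3.3, f(4.25) = 3.5, f(4.35) = 3.7, f(4.45) = 3.9.
Sum = Δu · [f(3.55) + f(3.65) + f(3.75) + ...].
Sum = 3.

3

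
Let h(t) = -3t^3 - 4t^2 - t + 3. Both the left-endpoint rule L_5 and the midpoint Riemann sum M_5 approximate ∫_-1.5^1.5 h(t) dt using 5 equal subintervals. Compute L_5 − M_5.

L_5 = 6.255.
M_5 = 0.36.
L_5 − M_5 = 5.895.

5.895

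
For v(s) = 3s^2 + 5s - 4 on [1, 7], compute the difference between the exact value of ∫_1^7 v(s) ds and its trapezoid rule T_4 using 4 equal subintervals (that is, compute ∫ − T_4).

Exact integral: ∫_1^7 v(s) ds = 438.
T_4 = 444.75.
Error = 438 − 444.75 = -6.75.

-6.75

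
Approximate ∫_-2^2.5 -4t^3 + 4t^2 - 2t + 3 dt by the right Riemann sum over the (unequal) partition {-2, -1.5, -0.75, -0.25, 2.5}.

-86.140625

Subinterval widths: 0.5, 0.75, 0.5, 2.75.
Right endpoints: -1.5, -0.75, -0.25, 2.5.
f(-1.5) = 28.5, f(-0.75) = 8.4375, f(-0.25) = 3.8125, f(2.5) = -39.5.
Sum = Σ Δt_i · f(t_i).
Sum = -86.140625.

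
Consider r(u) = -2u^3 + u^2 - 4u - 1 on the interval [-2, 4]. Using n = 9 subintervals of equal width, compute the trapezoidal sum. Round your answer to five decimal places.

-128.22222

Δu = (4 − (-2))/9 = 2/3.
r(-2) = 27, r(-4/3) = 293/27, r(-2/3) = 73/27, r(0) = -1, r(2/3) = -103/27, r(4/3) = -251/27, r(2) = -21, r(8/3) = -1147/27, r(10/3) = -2087/27, r(4) = -129.
T_9 = (Δu/2)·[r(u_0) + 2r(u_1) + ... + 2r(u_{8}) + r(u_9)].
Sum ≈ -128.22222.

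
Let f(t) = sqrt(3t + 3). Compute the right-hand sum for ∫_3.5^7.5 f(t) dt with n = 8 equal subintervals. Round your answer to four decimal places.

17.9341

Δt = (7.5 − 3.5)/8 = 0.5.
Right endpoints: 4, 4.5, 5, 5.5, 6, 6.5, 7, 7.5.
f(4) ≈ 3.8730, f(4.5) ≈ 4.0620, f(5) ≈ 4.2426, f(5.5) ≈ 4.4159, f(6) ≈ 4.5826, f(6.5) ≈ 4.7434, f(7) ≈ 4.8990, f(7.5) ≈ 5.0498.
Sum = Δt · [f(4) + f(4.5) + f(5) + ...].
Sum ≈ 17.9341.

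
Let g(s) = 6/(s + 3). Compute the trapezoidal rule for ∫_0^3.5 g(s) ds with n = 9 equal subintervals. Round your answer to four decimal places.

Δs = (3.5 − 0)/9 = 7/18.
g(0) = 2, g(7/18) = 108/61, g(7/9) = 27/17, g(7/6) = 1.44, g(14/9) = 54/41, g(35/18) = 108/89, g(7/3) = 1.125, g(49/18) = 108/103, g(28/9) = 54/55, g(3.5) = 12/13.
T_9 = (Δs/2)·[g(s_0) + 2g(s_1) + ... + 2g(s_{8}) + g(s_9)].
Sum ≈ 4.6457.

4.6457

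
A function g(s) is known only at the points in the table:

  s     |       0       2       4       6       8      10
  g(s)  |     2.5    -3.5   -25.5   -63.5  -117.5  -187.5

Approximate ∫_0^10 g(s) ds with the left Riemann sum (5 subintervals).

-415

Δs = 2.
Sum = 2·[2.5 + (-3.5) + (-25.5) + (-63.5) + (-117.5)] = -415.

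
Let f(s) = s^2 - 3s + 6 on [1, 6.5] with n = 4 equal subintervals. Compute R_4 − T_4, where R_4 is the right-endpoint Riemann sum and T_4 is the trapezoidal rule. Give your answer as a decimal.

R_4 = 81.08203125.
T_4 = 64.06640625.
R_4 − T_4 = 17.015625.

17.015625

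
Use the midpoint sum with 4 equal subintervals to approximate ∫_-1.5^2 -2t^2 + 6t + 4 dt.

Δt = (2 − (-1.5))/4 = 0.875.
Midpoints: -1.0625, -0.1875, 0.6875, 1.5625.
f(-1.0625) = -4.6328125, f(-0.1875) = 2.8046875, f(0.6875) = 7.1796875, f(1.5625) = 8.4921875.
Sum = Δt · [f(-1.0625) + f(-0.1875) + f(0.6875) + f(1.5625)].
Sum = 12.11328125.

12.11328125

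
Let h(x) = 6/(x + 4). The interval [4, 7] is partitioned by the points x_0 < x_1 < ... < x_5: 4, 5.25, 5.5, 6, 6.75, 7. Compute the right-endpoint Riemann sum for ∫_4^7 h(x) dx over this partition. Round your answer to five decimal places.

Subinterval widths: 1.25, 0.25, 0.5, 0.75, 0.25.
Right endpoints: 5.25, 5.5, 6, 6.75, 7.
h(5.25) = 24/37, h(5.5) = 12/19, h(6) = 0.6, h(6.75) = 24/43, h(7) = 6/11.
Sum = Σ Δx_i · h(x_i).
Sum ≈ 1.82367.

1.82367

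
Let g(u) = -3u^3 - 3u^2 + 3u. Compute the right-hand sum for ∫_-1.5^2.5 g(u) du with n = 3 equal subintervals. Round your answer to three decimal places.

-85.389

Δu = (2.5 − (-1.5))/3 = 4/3.
Right endpoints: -1/6, 7/6, 2.5.
g(-1/6) = -41/72, g(7/6) = -385/72, g(2.5) = -58.125.
Sum = Δu · [g(-1/6) + g(7/6) + g(2.5)].
Sum ≈ -85.389.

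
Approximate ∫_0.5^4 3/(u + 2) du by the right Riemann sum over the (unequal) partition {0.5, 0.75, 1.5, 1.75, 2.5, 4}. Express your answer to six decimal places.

2.365584

Subinterval widths: 0.25, 0.75, 0.25, 0.75, 1.5.
Right endpoints: 0.75, 1.5, 1.75, 2.5, 4.
f(0.75) = 12/11, f(1.5) = 6/7, f(1.75) = 0.8, f(2.5) = 2/3, f(4) = 0.5.
Sum = Σ Δu_i · f(u_i).
Sum ≈ 2.365584.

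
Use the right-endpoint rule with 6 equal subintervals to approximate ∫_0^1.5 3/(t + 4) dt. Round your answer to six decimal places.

0.930253

Δt = (1.5 − 0)/6 = 0.25.
Right endpoints: 0.25, 0.5, 0.75, 1, 1.25, 1.5.
f(0.25) = 12/17, f(0.5) = 2/3, f(0.75) = 12/19, f(1) = 0.6, f(1.25) = 4/7, f(1.5) = 6/11.
Sum = Δt · [f(0.25) + f(0.5) + f(0.75) + ...].
Sum ≈ 0.930253.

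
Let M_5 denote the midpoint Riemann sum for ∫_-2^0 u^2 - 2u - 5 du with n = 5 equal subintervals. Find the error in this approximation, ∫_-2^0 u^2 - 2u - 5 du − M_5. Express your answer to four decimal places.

0.0267

Exact integral: ∫_-2^0 f(u) du ≈ -3.333333.
M_5 = -3.36.
Error ≈ -3.333333 − (-3.36) ≈ 0.0267.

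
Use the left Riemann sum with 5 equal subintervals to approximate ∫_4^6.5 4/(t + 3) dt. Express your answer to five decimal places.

1.25990

Δt = (6.5 − 4)/5 = 0.5.
Left endpoints: 4, 4.5, 5, 5.5, 6.
f(4) = 4/7, f(4.5) = 8/15, f(5) = 0.5, f(5.5) = 8/17, f(6) = 4/9.
Sum = Δt · [f(4) + f(4.5) + f(5) + f(5.5) + f(6)].
Sum ≈ 1.25990.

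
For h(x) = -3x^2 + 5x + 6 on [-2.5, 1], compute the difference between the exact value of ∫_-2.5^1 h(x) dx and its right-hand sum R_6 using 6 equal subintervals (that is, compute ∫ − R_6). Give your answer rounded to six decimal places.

-9.102431

Exact integral: ∫_-2.5^1 h(x) dx = -8.75.
R_6 ≈ 0.35243056.
Error ≈ -8.75 − 0.35243056 ≈ -9.102431.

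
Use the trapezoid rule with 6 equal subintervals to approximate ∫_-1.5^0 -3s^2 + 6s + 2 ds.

-7.171875

Δs = (0 − (-1.5))/6 = 0.25.
f(-1.5) = -13.75, f(-1.25) = -10.1875, f(-1) = -7, f(-0.75) = -4.1875, f(-0.5) = -1.75, f(-0.25) = 0.3125, f(0) = 2.
T_6 = (Δs/2)·[f(s_0) + 2f(s_1) + ... + 2f(s_{5}) + f(s_6)].
Sum = -7.171875.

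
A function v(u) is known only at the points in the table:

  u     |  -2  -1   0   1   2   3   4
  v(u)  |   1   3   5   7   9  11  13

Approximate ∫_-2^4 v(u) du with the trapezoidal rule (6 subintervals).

Δu = 1.
T_6 = (1/2)·[1 + 2·3 + 2·5 + 2·7 + 2·9 + 2·11 + 13] = 42.

42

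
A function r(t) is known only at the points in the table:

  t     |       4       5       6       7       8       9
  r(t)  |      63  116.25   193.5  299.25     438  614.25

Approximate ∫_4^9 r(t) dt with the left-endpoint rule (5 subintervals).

1110

Δt = 1.
Sum = 1·[63 + 116.25 + 193.5 + 299.25 + 438] = 1110.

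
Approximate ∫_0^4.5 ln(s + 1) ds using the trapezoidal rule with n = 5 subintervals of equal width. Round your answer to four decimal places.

4.8224

Δs = (4.5 − 0)/5 = 0.9.
f(0) ≈ 0.0000, f(0.9) ≈ 0.6419, f(1.8) ≈ 1.0296, f(2.7) ≈ 1.3083, f(3.6) ≈ 1.5261, f(4.5) ≈ 1.7047.
T_5 = (Δs/2)·[f(s_0) + 2f(s_1) + ... + 2f(s_{4}) + f(s_5)].
Sum ≈ 4.8224.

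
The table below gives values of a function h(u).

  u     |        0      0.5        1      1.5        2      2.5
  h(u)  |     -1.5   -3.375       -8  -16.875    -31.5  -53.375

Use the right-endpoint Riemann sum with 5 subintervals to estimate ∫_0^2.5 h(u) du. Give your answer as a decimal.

-56.5625

Δu = 0.5.
Sum = 0.5·[(-3.375) + (-8) + (-16.875) + (-31.5) + (-53.375)] = -56.5625.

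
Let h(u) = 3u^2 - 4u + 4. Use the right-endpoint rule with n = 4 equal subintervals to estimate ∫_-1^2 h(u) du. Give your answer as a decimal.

Δu = (2 − (-1))/4 = 0.75.
Right endpoints: -0.25, 0.5, 1.25, 2.
h(-0.25) = 5.1875, h(0.5) = 2.75, h(1.25) = 3.6875, h(2) = 8.
Sum = Δu · [h(-0.25) + h(0.5) + h(1.25) + h(2)].
Sum = 14.71875.

14.71875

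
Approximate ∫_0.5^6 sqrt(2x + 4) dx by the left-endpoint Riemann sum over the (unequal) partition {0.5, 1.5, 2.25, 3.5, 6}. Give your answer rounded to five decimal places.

Subinterval widths: 1, 0.75, 1.25, 2.5.
Left endpoints: 0.5, 1.5, 2.25, 3.5.
f(0.5) ≈ 2.23607, f(1.5) ≈ 2.64575, f(2.25) ≈ 2.91548, f(3.5) ≈ 3.31662.
Sum = Σ Δx_i · f(x_i).
Sum ≈ 16.15629.

16.15629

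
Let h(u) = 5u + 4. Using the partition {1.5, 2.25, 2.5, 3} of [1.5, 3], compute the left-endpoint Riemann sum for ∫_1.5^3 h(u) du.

Subinterval widths: 0.75, 0.25, 0.5.
Left endpoints: 1.5, 2.25, 2.5.
h(1.5) = 11.5, h(2.25) = 15.25, h(2.5) = 16.5.
Sum = Σ Δu_i · h(u_i).
Sum = 20.6875.

20.6875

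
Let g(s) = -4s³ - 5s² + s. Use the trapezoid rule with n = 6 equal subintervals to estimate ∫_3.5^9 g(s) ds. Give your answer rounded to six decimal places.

Δs = (9 − 3.5)/6 = 11/12.
g(3.5) = -229.25, g(53/12) = -11819/27, g(16/3) = -20080/27, g(6.25) = -1165.625, g(43/6) = -185975/108, g(97/12) = -262579/108, g(9) = -3312.
T_6 = (Δs/2)·[g(s_0) + 2g(s_1) + ... + 2g(s_{5}) + g(s_6)].
Sum ≈ -7581.724537.

-7581.724537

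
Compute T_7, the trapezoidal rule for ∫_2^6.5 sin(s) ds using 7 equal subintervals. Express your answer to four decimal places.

-1.3444

Δs = (6.5 − 2)/7 = 9/14.
f(2) ≈ 0.9093, f(37/14) ≈ 0.4783, f(23/7) ≈ -0.1436, f(55/14) ≈ -0.7082, f(32/7) ≈ -0.9901, f(73/14) ≈ -0.8767, f(41/7) ≈ -0.4133, f(6.5) ≈ 0.2151.
T_7 = (Δs/2)·[f(s_0) + 2f(s_1) + ... + 2f(s_{6}) + f(s_7)].
Sum ≈ -1.3444.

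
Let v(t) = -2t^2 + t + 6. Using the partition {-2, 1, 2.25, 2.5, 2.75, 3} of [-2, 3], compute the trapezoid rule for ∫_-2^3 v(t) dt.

-0.5

Subinterval widths: 3, 1.25, 0.25, 0.25, 0.25.
v(-2) = -4, v(1) = 5, v(2.25) = -1.875, v(2.5) = -4, v(2.75) = -6.375, v(3) = -9.
On each subinterval the trapezoid contributes (Δt_i/2)·[v(t_{i-1}) + v(t_i)].
Sum = -0.5.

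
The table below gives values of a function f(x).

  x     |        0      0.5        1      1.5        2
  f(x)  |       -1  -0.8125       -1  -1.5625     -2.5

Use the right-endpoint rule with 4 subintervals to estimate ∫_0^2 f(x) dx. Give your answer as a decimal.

-2.9375

Δx = 0.5.
Sum = 0.5·[(-0.8125) + (-1) + (-1.5625) + (-2.5)] = -2.9375.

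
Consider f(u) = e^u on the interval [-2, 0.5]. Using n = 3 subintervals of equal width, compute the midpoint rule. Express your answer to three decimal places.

Δu = (0.5 − (-2))/3 = 5/6.
Midpoints: -19/12, -0.75, 1/12.
f(-19/12) ≈ 0.205, f(-0.75) ≈ 0.472, f(1/12) ≈ 1.087.
Sum = Δu · [f(-19/12) + f(-0.75) + f(1/12)].
Sum ≈ 1.470.

1.470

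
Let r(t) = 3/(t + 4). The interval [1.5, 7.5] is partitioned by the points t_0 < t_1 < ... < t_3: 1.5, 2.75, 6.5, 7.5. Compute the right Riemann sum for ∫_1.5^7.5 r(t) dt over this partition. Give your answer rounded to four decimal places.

1.8879

Subinterval widths: 1.25, 3.75, 1.
Right endpoints: 2.75, 6.5, 7.5.
r(2.75) = 4/9, r(6.5) = 2/7, r(7.5) = 6/23.
Sum = Σ Δt_i · r(t_i).
Sum ≈ 1.8879.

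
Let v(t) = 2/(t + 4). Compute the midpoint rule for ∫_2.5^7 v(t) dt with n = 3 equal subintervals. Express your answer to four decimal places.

Δt = (7 − 2.5)/3 = 1.5.
Midpoints: 3.25, 4.75, 6.25.
v(3.25) = 8/29, v(4.75) = 8/35, v(6.25) = 8/41.
Sum = Δt · [v(3.25) + v(4.75) + v(6.25)].
Sum ≈ 1.0493.

1.0493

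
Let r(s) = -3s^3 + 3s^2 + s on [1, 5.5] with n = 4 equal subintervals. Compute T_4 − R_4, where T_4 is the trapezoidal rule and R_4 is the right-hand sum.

T_4 ≈ -530.463867.
R_4 ≈ -757.643555.
T_4 − R_4 = 227.1796875.

227.1796875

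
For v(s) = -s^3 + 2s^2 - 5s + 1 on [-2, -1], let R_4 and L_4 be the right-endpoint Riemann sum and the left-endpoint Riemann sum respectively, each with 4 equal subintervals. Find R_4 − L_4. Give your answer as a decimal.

-4.5

R_4 = 14.734375.
L_4 = 19.234375.
R_4 − L_4 = -4.5.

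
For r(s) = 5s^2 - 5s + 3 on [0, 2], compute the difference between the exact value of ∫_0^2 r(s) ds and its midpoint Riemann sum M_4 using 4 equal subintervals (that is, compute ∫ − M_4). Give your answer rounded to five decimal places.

Exact integral: ∫_0^2 r(s) ds ≈ 9.3333333.
M_4 = 9.125.
Error ≈ 9.3333333 − 9.125 ≈ 0.20833.

0.20833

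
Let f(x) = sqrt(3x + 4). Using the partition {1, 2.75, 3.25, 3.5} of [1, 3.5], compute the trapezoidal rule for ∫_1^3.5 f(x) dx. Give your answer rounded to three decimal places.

8.119

Subinterval widths: 1.75, 0.5, 0.25.
f(1) ≈ 2.646, f(2.75) ≈ 3.500, f(3.25) ≈ 3.708, f(3.5) ≈ 3.808.
On each subinterval the trapezoid contributes (Δx_i/2)·[f(x_{i-1}) + f(x_i)].
Sum ≈ 8.119.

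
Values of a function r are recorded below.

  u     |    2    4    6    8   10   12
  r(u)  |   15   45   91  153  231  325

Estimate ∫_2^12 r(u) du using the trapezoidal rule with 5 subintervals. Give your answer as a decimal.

1380

Δu = 2.
T_5 = (2/2)·[15 + 2·45 + 2·91 + 2·153 + 2·231 + 325] = 1380.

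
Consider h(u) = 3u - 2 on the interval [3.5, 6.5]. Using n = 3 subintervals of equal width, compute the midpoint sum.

39

Δu = (6.5 − 3.5)/3 = 1.
Midpoints: 4, 5, 6.
h(4) = 10, h(5) = 13, h(6) = 16.
Sum = Δu · [h(4) + h(5) + h(6)].
Sum = 39.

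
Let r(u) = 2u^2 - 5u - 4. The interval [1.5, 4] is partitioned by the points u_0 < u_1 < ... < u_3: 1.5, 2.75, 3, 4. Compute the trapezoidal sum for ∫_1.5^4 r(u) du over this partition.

-2.96875

Subinterval widths: 1.25, 0.25, 1.
r(1.5) = -7, r(2.75) = -2.625, r(3) = -1, r(4) = 8.
On each subinterval the trapezoid contributes (Δu_i/2)·[r(u_{i-1}) + r(u_i)].
Sum = -2.96875.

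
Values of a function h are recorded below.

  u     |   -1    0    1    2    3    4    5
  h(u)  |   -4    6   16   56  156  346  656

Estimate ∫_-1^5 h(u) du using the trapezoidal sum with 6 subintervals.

Δu = 1.
T_6 = (1/2)·[(-4) + 2·6 + 2·16 + 2·56 + 2·156 + 2·346 + 656] = 906.

906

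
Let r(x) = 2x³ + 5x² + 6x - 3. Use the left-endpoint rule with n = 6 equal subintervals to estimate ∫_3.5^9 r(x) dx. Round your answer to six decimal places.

Δx = (9 − 3.5)/6 = 11/12.
Left endpoints: 3.5, 53/12, 16/3, 6.25, 43/6, 97/12.
r(3.5) = 165, r(53/12) = 253451/864, r(16/3) = 12815/27, r(6.25) = 718.09375, r(43/6) = 55781/54, r(97/12) = 1234255/864.
Sum = Δx · [r(3.5) + r(53/12) + r(16/3) + ...].
Sum ≈ 3769.871238.

3769.871238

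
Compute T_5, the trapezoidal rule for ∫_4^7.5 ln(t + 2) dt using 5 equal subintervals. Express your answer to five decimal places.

7.13421

Δt = (7.5 − 4)/5 = 0.7.
f(4) ≈ 1.79176, f(4.7) ≈ 1.90211, f(5.4) ≈ 2.00148, f(6.1) ≈ 2.09186, f(6.8) ≈ 2.17475, f(7.5) ≈ 2.25129.
T_5 = (Δt/2)·[f(t_0) + 2f(t_1) + ... + 2f(t_{4}) + f(t_5)].
Sum ≈ 7.13421.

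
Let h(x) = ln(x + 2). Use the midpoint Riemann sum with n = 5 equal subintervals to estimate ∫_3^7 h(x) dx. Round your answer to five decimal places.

Δx = (7 − 3)/5 = 0.8.
Midpoints: 3.4, 4.2, 5, 5.8, 6.6.
h(3.4) ≈ 1.68640, h(4.2) ≈ 1.82455, h(5) ≈ 1.94591, h(5.8) ≈ 2.05412, h(6.6) ≈ 2.15176.
Sum = Δx · [h(3.4) + h(4.2) + h(5) + h(5.8) + h(6.6)].
Sum ≈ 7.73020.

7.73020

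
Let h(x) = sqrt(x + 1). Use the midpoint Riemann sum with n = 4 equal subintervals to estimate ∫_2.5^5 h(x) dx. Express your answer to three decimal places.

5.434

Δx = (5 − 2.5)/4 = 0.625.
Midpoints: 2.8125, 3.4375, 4.0625, 4.6875.
h(2.8125) ≈ 1.953, h(3.4375) ≈ 2.107, h(4.0625) ≈ 2.250, h(4.6875) ≈ 2.385.
Sum = Δx · [h(2.8125) + h(3.4375) + h(4.0625) + h(4.6875)].
Sum ≈ 5.434.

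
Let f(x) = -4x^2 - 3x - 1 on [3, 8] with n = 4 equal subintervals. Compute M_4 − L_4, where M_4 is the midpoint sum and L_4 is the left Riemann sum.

-139.0625

M_4 = -731.5625.
L_4 = -592.5.
M_4 − L_4 = -139.0625.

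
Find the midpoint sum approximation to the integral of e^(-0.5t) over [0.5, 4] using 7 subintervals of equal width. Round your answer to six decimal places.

1.283586

Δt = (4 − 0.5)/7 = 0.5.
Midpoints: 0.75, 1.25, 1.75, 2.25, 2.75, 3.25, 3.75.
f(0.75) ≈ 0.687289, f(1.25) ≈ 0.535261, f(1.75) ≈ 0.416862, f(2.25) ≈ 0.324652, f(2.75) ≈ 0.252840, f(3.25) ≈ 0.196912, f(3.75) ≈ 0.153355.
Sum = Δt · [f(0.75) + f(1.25) + f(1.75) + ...].
Sum ≈ 1.283586.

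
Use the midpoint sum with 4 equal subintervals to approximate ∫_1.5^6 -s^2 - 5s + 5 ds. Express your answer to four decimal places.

Δs = (6 − 1.5)/4 = 1.125.
Midpoints: 2.0625, 3.1875, 4.3125, 5.4375.
f(2.0625) = -9.56640625, f(3.1875) = -21.09765625, f(4.3125) = -35.16015625, f(5.4375) = -51.75390625.
Sum = Δs · [f(2.0625) + f(3.1875) + f(4.3125) + f(5.4375)].
Sum ≈ -132.2754.

-132.2754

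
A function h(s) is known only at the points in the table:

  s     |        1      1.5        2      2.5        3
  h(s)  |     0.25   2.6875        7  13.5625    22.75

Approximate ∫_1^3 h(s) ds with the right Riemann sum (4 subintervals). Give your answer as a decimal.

23

Δs = 0.5.
Sum = 0.5·[2.6875 + 7 + 13.5625 + 22.75] = 23.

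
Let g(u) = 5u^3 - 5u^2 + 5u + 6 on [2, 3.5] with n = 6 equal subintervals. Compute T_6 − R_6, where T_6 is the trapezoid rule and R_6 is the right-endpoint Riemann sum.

-17.578125

T_6 = 139.64453125.
R_6 = 157.22265625.
T_6 − R_6 = -17.578125.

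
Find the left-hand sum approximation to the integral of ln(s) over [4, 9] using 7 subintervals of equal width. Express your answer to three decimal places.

Δs = (9 − 4)/7 = 5/7.
Left endpoints: 4, 33/7, 38/7, 43/7, 48/7, 53/7, 58/7.
f(4) ≈ 1.386, f(33/7) ≈ 1.551, f(38/7) ≈ 1.692, f(43/7) ≈ 1.815, f(48/7) ≈ 1.925, f(53/7) ≈ 2.024, f(58/7) ≈ 2.115.
Sum = Δs · [f(4) + f(33/7) + f(38/7) + ...].
Sum ≈ 8.934.

8.934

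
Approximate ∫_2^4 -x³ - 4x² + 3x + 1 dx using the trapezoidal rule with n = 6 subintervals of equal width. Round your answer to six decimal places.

-115.148148

Δx = (4 − 2)/6 = 1/3.
f(2) = -17, f(7/3) = -715/27, f(8/3) = -1037/27, f(3) = -53, f(10/3) = -1903/27, f(11/3) = -2459/27, f(4) = -115.
T_6 = (Δx/2)·[f(x_0) + 2f(x_1) + ... + 2f(x_{5}) + f(x_6)].
Sum ≈ -115.148148.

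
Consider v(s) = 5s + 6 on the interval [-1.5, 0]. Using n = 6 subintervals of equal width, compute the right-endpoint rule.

Δs = (0 − (-1.5))/6 = 0.25.
Right endpoints: -1.25, -1, -0.75, -0.5, -0.25, 0.
v(-1.25) = -0.25, v(-1) = 1, v(-0.75) = 2.25, v(-0.5) = 3.5, v(-0.25) = 4.75, v(0) = 6.
Sum = Δs · [v(-1.25) + v(-1) + v(-0.75) + ...].
Sum = 4.3125.

4.3125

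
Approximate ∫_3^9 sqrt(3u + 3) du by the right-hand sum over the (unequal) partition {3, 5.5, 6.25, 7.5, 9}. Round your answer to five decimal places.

Subinterval widths: 2.5, 0.75, 1.25, 1.5.
Right endpoints: 5.5, 6.25, 7.5, 9.
f(5.5) ≈ 4.41588, f(6.25) ≈ 4.66369, f(7.5) ≈ 5.04975, f(9) ≈ 5.47723.
Sum = Σ Δu_i · f(u_i).
Sum ≈ 29.06550.

29.06550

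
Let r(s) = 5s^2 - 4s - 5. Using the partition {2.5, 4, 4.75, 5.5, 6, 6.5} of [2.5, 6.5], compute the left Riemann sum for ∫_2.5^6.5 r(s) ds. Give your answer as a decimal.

272.859375

Subinterval widths: 1.5, 0.75, 0.75, 0.5, 0.5.
Left endpoints: 2.5, 4, 4.75, 5.5, 6.
r(2.5) = 16.25, r(4) = 59, r(4.75) = 88.8125, r(5.5) = 124.25, r(6) = 151.
Sum = Σ Δs_i · r(s_i).
Sum = 272.859375.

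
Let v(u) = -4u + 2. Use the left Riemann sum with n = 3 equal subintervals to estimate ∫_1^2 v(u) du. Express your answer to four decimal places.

-3.3333

Δu = (2 − 1)/3 = 1/3.
Left endpoints: 1, 4/3, 5/3.
v(1) = -2, v(4/3) = -10/3, v(5/3) = -14/3.
Sum = Δu · [v(1) + v(4/3) + v(5/3)].
Sum ≈ -3.3333.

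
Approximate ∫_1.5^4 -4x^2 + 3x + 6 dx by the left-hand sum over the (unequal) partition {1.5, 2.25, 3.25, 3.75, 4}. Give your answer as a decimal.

-29.375

Subinterval widths: 0.75, 1, 0.5, 0.25.
Left endpoints: 1.5, 2.25, 3.25, 3.75.
f(1.5) = 1.5, f(2.25) = -7.5, f(3.25) = -26.5, f(3.75) = -39.
Sum = Σ Δx_i · f(x_i).
Sum = -29.375.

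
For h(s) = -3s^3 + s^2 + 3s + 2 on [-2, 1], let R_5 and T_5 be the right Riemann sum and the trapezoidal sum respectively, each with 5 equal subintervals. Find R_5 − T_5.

-6.3

R_5 = 10.44.
T_5 = 16.74.
R_5 − T_5 = -6.3.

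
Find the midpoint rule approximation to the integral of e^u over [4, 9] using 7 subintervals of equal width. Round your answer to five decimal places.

7879.89933

Δu = (9 − 4)/7 = 5/7.
Midpoints: 61/14, 71/14, 81/14, 6.5, 101/14, 111/14, 121/14.
f(61/14) ≈ 78.03386, f(71/14) ≈ 159.40188, f(81/14) ≈ 325.61454, f(6.5) ≈ 665.14163, f(101/14) ≈ 1358.70282, f(111/14) ≈ 2775.45903, f(121/14) ≈ 5669.50529.
Sum = Δu · [f(61/14) + f(71/14) + f(81/14) + ...].
Sum ≈ 7879.89933.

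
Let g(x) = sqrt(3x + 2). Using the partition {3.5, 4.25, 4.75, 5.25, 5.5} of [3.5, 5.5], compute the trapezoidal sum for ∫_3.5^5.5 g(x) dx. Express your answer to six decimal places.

7.859296

Subinterval widths: 0.75, 0.5, 0.5, 0.25.
g(3.5) ≈ 3.535534, g(4.25) ≈ 3.840573, g(4.75) ≈ 4.031129, g(5.25) ≈ 4.213075, g(5.5) ≈ 4.301163.
On each subinterval the trapezoid contributes (Δx_i/2)·[g(x_{i-1}) + g(x_i)].
Sum ≈ 7.859296.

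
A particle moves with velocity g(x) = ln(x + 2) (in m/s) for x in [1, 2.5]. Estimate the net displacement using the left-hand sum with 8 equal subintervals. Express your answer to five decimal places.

1.93417

Δx = (2.5 − 1)/8 = 0.1875.
Left endpoints: 1, 1.1875, 1.375, 1.5625, 1.75, 1.9375, 2.125, 2.3125.
g(1) ≈ 1.09861, g(1.1875) ≈ 1.15924, g(1.375) ≈ 1.21640, g(1.5625) ≈ 1.27046, g(1.75) ≈ 1.32176, g(1.9375) ≈ 1.37055, g(2.125) ≈ 1.41707, g(2.3125) ≈ 1.46152.
Sum = Δx · [g(1) + g(1.1875) + g(1.375) + ...].
Sum ≈ 1.93417.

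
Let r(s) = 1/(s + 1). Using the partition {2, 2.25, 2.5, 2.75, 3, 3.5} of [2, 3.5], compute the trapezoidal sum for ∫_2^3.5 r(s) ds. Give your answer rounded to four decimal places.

0.4060

Subinterval widths: 0.25, 0.25, 0.25, 0.25, 0.5.
r(2) = 1/3, r(2.25) = 4/13, r(2.5) = 2/7, r(2.75) = 4/15, r(3) = 0.25, r(3.5) = 2/9.
On each subinterval the trapezoid contributes (Δs_i/2)·[r(s_{i-1}) + r(s_i)].
Sum ≈ 0.4060.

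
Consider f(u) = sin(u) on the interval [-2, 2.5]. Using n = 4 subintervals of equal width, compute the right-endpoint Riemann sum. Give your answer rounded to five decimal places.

Δu = (2.5 − (-2))/4 = 1.125.
Right endpoints: -0.875, 0.25, 1.375, 2.5.
f(-0.875) ≈ -0.76754, f(0.25) ≈ 0.24740, f(1.375) ≈ 0.98089, f(2.5) ≈ 0.59847.
Sum = Δu · [f(-0.875) + f(0.25) + f(1.375) + f(2.5)].
Sum ≈ 1.19163.

1.19163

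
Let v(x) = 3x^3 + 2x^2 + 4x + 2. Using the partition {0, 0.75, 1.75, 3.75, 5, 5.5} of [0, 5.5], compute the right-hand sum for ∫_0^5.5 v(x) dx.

1293.96484375

Subinterval widths: 0.75, 1, 2, 1.25, 0.5.
Right endpoints: 0.75, 1.75, 3.75, 5, 5.5.
v(0.75) = 7.390625, v(1.75) = 31.203125, v(3.75) = 203.328125, v(5) = 447, v(5.5) = 583.625.
Sum = Σ Δx_i · v(x_i).
Sum = 1293.96484375.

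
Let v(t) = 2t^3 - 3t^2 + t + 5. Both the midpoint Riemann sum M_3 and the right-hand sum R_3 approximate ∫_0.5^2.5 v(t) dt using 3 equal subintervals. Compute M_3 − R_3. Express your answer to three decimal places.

M_3 ≈ 16.55556.
R_3 ≈ 22.88889.
M_3 − R_3 ≈ -6.333.

-6.333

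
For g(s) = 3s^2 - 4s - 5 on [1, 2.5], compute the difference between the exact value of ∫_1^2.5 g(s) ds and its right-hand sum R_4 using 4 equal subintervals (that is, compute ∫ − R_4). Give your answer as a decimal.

-1.93359375

Exact integral: ∫_1^2.5 g(s) ds = -3.375.
R_4 = -1.44140625.
Error = -3.375 − (-1.44140625) = -1.93359375.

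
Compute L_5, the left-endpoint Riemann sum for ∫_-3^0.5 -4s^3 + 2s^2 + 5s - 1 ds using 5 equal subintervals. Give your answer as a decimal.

116.48

Δs = (0.5 − (-3))/5 = 0.7.
Left endpoints: -3, -2.3, -1.6, -0.9, -0.2.
f(-3) = 110, f(-2.3) = 46.748, f(-1.6) = 12.504, f(-0.9) = -0.964, f(-0.2) = -1.888.
Sum = Δs · [f(-3) + f(-2.3) + f(-1.6) + f(-0.9) + f(-0.2)].
Sum = 116.48.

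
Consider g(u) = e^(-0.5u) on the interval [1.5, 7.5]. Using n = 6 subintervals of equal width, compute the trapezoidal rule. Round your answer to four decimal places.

0.9163

Δu = (7.5 − 1.5)/6 = 1.
g(1.5) ≈ 0.4724, g(2.5) ≈ 0.2865, g(3.5) ≈ 0.1738, g(4.5) ≈ 0.1054, g(5.5) ≈ 0.0639, g(6.5) ≈ 0.0388, g(7.5) ≈ 0.0235.
T_6 = (Δu/2)·[g(u_0) + 2g(u_1) + ... + 2g(u_{5}) + g(u_6)].
Sum ≈ 0.9163.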